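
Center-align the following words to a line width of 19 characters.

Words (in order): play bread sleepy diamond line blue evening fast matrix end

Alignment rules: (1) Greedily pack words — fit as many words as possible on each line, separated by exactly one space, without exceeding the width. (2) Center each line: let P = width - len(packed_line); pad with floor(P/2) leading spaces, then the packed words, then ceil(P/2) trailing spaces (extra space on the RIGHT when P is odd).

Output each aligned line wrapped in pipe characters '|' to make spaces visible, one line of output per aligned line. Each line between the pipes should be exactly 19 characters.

Answer: | play bread sleepy |
| diamond line blue |
|evening fast matrix|
|        end        |

Derivation:
Line 1: ['play', 'bread', 'sleepy'] (min_width=17, slack=2)
Line 2: ['diamond', 'line', 'blue'] (min_width=17, slack=2)
Line 3: ['evening', 'fast', 'matrix'] (min_width=19, slack=0)
Line 4: ['end'] (min_width=3, slack=16)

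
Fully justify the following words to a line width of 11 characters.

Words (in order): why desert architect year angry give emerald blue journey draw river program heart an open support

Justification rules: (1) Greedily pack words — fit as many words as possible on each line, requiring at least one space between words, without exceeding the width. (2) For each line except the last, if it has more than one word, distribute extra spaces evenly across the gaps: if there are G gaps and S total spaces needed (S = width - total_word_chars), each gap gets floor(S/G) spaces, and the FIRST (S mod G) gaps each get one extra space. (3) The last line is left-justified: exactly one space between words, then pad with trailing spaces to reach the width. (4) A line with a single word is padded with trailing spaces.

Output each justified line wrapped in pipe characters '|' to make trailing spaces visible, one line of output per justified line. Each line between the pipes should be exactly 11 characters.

Answer: |why  desert|
|architect  |
|year  angry|
|give       |
|emerald    |
|blue       |
|journey    |
|draw  river|
|program    |
|heart    an|
|open       |
|support    |

Derivation:
Line 1: ['why', 'desert'] (min_width=10, slack=1)
Line 2: ['architect'] (min_width=9, slack=2)
Line 3: ['year', 'angry'] (min_width=10, slack=1)
Line 4: ['give'] (min_width=4, slack=7)
Line 5: ['emerald'] (min_width=7, slack=4)
Line 6: ['blue'] (min_width=4, slack=7)
Line 7: ['journey'] (min_width=7, slack=4)
Line 8: ['draw', 'river'] (min_width=10, slack=1)
Line 9: ['program'] (min_width=7, slack=4)
Line 10: ['heart', 'an'] (min_width=8, slack=3)
Line 11: ['open'] (min_width=4, slack=7)
Line 12: ['support'] (min_width=7, slack=4)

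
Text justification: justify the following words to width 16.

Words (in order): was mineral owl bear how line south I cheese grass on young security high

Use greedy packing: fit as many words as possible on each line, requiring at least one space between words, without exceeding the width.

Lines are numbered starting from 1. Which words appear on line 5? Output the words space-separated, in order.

Line 1: ['was', 'mineral', 'owl'] (min_width=15, slack=1)
Line 2: ['bear', 'how', 'line'] (min_width=13, slack=3)
Line 3: ['south', 'I', 'cheese'] (min_width=14, slack=2)
Line 4: ['grass', 'on', 'young'] (min_width=14, slack=2)
Line 5: ['security', 'high'] (min_width=13, slack=3)

Answer: security high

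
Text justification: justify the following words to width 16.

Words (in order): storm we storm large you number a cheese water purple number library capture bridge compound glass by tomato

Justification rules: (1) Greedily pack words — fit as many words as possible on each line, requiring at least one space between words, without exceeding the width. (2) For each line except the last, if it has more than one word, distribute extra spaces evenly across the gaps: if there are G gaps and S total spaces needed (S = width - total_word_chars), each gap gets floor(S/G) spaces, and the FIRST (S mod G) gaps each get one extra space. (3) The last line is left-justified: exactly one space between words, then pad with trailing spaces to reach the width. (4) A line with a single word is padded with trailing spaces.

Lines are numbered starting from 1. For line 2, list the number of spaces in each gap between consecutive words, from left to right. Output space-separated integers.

Answer: 1 1

Derivation:
Line 1: ['storm', 'we', 'storm'] (min_width=14, slack=2)
Line 2: ['large', 'you', 'number'] (min_width=16, slack=0)
Line 3: ['a', 'cheese', 'water'] (min_width=14, slack=2)
Line 4: ['purple', 'number'] (min_width=13, slack=3)
Line 5: ['library', 'capture'] (min_width=15, slack=1)
Line 6: ['bridge', 'compound'] (min_width=15, slack=1)
Line 7: ['glass', 'by', 'tomato'] (min_width=15, slack=1)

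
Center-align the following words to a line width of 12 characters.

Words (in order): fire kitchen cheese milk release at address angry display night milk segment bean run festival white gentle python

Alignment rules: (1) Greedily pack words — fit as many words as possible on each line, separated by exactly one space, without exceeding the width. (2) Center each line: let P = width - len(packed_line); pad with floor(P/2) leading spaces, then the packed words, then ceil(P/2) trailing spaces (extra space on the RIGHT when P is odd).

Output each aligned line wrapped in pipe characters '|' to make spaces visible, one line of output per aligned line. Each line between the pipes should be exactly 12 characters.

Line 1: ['fire', 'kitchen'] (min_width=12, slack=0)
Line 2: ['cheese', 'milk'] (min_width=11, slack=1)
Line 3: ['release', 'at'] (min_width=10, slack=2)
Line 4: ['address'] (min_width=7, slack=5)
Line 5: ['angry'] (min_width=5, slack=7)
Line 6: ['display'] (min_width=7, slack=5)
Line 7: ['night', 'milk'] (min_width=10, slack=2)
Line 8: ['segment', 'bean'] (min_width=12, slack=0)
Line 9: ['run', 'festival'] (min_width=12, slack=0)
Line 10: ['white', 'gentle'] (min_width=12, slack=0)
Line 11: ['python'] (min_width=6, slack=6)

Answer: |fire kitchen|
|cheese milk |
| release at |
|  address   |
|   angry    |
|  display   |
| night milk |
|segment bean|
|run festival|
|white gentle|
|   python   |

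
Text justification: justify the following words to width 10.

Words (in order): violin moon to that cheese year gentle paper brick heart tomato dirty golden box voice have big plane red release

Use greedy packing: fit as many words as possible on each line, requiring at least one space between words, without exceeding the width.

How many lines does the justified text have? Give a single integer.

Answer: 16

Derivation:
Line 1: ['violin'] (min_width=6, slack=4)
Line 2: ['moon', 'to'] (min_width=7, slack=3)
Line 3: ['that'] (min_width=4, slack=6)
Line 4: ['cheese'] (min_width=6, slack=4)
Line 5: ['year'] (min_width=4, slack=6)
Line 6: ['gentle'] (min_width=6, slack=4)
Line 7: ['paper'] (min_width=5, slack=5)
Line 8: ['brick'] (min_width=5, slack=5)
Line 9: ['heart'] (min_width=5, slack=5)
Line 10: ['tomato'] (min_width=6, slack=4)
Line 11: ['dirty'] (min_width=5, slack=5)
Line 12: ['golden', 'box'] (min_width=10, slack=0)
Line 13: ['voice', 'have'] (min_width=10, slack=0)
Line 14: ['big', 'plane'] (min_width=9, slack=1)
Line 15: ['red'] (min_width=3, slack=7)
Line 16: ['release'] (min_width=7, slack=3)
Total lines: 16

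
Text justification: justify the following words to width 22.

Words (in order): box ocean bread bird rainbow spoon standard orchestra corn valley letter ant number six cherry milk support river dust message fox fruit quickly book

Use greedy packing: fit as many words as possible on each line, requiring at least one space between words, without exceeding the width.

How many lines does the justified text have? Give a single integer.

Answer: 7

Derivation:
Line 1: ['box', 'ocean', 'bread', 'bird'] (min_width=20, slack=2)
Line 2: ['rainbow', 'spoon', 'standard'] (min_width=22, slack=0)
Line 3: ['orchestra', 'corn', 'valley'] (min_width=21, slack=1)
Line 4: ['letter', 'ant', 'number', 'six'] (min_width=21, slack=1)
Line 5: ['cherry', 'milk', 'support'] (min_width=19, slack=3)
Line 6: ['river', 'dust', 'message', 'fox'] (min_width=22, slack=0)
Line 7: ['fruit', 'quickly', 'book'] (min_width=18, slack=4)
Total lines: 7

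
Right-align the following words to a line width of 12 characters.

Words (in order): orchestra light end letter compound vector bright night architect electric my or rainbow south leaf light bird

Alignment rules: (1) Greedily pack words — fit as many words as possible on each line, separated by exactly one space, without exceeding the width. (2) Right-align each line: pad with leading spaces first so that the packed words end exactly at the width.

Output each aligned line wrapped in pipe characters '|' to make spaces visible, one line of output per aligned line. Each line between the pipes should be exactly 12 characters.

Line 1: ['orchestra'] (min_width=9, slack=3)
Line 2: ['light', 'end'] (min_width=9, slack=3)
Line 3: ['letter'] (min_width=6, slack=6)
Line 4: ['compound'] (min_width=8, slack=4)
Line 5: ['vector'] (min_width=6, slack=6)
Line 6: ['bright', 'night'] (min_width=12, slack=0)
Line 7: ['architect'] (min_width=9, slack=3)
Line 8: ['electric', 'my'] (min_width=11, slack=1)
Line 9: ['or', 'rainbow'] (min_width=10, slack=2)
Line 10: ['south', 'leaf'] (min_width=10, slack=2)
Line 11: ['light', 'bird'] (min_width=10, slack=2)

Answer: |   orchestra|
|   light end|
|      letter|
|    compound|
|      vector|
|bright night|
|   architect|
| electric my|
|  or rainbow|
|  south leaf|
|  light bird|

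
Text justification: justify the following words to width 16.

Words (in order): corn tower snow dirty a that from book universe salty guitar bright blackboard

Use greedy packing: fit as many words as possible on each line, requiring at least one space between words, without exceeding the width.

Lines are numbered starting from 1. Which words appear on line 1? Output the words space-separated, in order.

Answer: corn tower snow

Derivation:
Line 1: ['corn', 'tower', 'snow'] (min_width=15, slack=1)
Line 2: ['dirty', 'a', 'that'] (min_width=12, slack=4)
Line 3: ['from', 'book'] (min_width=9, slack=7)
Line 4: ['universe', 'salty'] (min_width=14, slack=2)
Line 5: ['guitar', 'bright'] (min_width=13, slack=3)
Line 6: ['blackboard'] (min_width=10, slack=6)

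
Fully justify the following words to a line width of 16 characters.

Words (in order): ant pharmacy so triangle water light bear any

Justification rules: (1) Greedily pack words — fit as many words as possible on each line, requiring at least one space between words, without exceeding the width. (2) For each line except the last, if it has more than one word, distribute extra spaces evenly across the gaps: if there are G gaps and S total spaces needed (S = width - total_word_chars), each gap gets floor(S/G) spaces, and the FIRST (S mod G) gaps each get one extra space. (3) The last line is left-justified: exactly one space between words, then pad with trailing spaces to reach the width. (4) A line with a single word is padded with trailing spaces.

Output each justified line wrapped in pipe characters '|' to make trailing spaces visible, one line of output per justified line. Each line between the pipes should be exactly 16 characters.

Answer: |ant  pharmacy so|
|triangle   water|
|light bear any  |

Derivation:
Line 1: ['ant', 'pharmacy', 'so'] (min_width=15, slack=1)
Line 2: ['triangle', 'water'] (min_width=14, slack=2)
Line 3: ['light', 'bear', 'any'] (min_width=14, slack=2)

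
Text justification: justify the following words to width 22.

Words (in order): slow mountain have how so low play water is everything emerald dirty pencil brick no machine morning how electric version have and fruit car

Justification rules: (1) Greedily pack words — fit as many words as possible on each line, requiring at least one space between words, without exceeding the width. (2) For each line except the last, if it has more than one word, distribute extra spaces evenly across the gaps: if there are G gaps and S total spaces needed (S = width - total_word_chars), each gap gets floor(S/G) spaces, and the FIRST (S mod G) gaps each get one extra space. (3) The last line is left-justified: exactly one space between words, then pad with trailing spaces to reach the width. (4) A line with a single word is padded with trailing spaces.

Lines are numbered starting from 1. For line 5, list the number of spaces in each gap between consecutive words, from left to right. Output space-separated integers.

Line 1: ['slow', 'mountain', 'have', 'how'] (min_width=22, slack=0)
Line 2: ['so', 'low', 'play', 'water', 'is'] (min_width=20, slack=2)
Line 3: ['everything', 'emerald'] (min_width=18, slack=4)
Line 4: ['dirty', 'pencil', 'brick', 'no'] (min_width=21, slack=1)
Line 5: ['machine', 'morning', 'how'] (min_width=19, slack=3)
Line 6: ['electric', 'version', 'have'] (min_width=21, slack=1)
Line 7: ['and', 'fruit', 'car'] (min_width=13, slack=9)

Answer: 3 2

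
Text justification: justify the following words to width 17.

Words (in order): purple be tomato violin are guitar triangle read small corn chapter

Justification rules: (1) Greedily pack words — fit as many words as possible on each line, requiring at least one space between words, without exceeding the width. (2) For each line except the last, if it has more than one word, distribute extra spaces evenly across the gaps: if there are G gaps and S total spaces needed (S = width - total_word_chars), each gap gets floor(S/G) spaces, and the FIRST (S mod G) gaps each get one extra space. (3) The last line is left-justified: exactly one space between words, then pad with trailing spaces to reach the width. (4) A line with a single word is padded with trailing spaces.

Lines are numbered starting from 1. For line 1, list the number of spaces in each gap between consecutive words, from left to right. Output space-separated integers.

Answer: 2 1

Derivation:
Line 1: ['purple', 'be', 'tomato'] (min_width=16, slack=1)
Line 2: ['violin', 'are', 'guitar'] (min_width=17, slack=0)
Line 3: ['triangle', 'read'] (min_width=13, slack=4)
Line 4: ['small', 'corn'] (min_width=10, slack=7)
Line 5: ['chapter'] (min_width=7, slack=10)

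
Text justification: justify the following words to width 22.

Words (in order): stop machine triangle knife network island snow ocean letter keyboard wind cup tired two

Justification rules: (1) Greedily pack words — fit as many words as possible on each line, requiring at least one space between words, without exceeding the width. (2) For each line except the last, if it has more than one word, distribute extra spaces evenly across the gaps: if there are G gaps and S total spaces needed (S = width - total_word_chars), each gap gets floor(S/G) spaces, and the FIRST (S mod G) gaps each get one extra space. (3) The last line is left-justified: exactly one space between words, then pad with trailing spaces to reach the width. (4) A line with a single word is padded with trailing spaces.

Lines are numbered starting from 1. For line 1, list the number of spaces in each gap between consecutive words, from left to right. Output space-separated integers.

Answer: 2 1

Derivation:
Line 1: ['stop', 'machine', 'triangle'] (min_width=21, slack=1)
Line 2: ['knife', 'network', 'island'] (min_width=20, slack=2)
Line 3: ['snow', 'ocean', 'letter'] (min_width=17, slack=5)
Line 4: ['keyboard', 'wind', 'cup'] (min_width=17, slack=5)
Line 5: ['tired', 'two'] (min_width=9, slack=13)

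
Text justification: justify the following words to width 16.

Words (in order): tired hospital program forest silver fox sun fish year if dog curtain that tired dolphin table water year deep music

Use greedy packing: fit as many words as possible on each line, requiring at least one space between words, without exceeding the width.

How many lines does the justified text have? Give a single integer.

Line 1: ['tired', 'hospital'] (min_width=14, slack=2)
Line 2: ['program', 'forest'] (min_width=14, slack=2)
Line 3: ['silver', 'fox', 'sun'] (min_width=14, slack=2)
Line 4: ['fish', 'year', 'if', 'dog'] (min_width=16, slack=0)
Line 5: ['curtain', 'that'] (min_width=12, slack=4)
Line 6: ['tired', 'dolphin'] (min_width=13, slack=3)
Line 7: ['table', 'water', 'year'] (min_width=16, slack=0)
Line 8: ['deep', 'music'] (min_width=10, slack=6)
Total lines: 8

Answer: 8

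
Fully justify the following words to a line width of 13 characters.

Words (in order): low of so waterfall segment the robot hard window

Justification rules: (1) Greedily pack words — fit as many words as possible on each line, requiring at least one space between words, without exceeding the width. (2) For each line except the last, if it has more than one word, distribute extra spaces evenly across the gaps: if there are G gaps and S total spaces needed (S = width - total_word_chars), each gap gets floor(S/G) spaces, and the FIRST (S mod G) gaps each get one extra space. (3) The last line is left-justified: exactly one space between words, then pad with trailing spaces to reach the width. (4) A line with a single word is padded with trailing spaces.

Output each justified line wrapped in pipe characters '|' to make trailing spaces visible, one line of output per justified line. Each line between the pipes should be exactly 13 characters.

Line 1: ['low', 'of', 'so'] (min_width=9, slack=4)
Line 2: ['waterfall'] (min_width=9, slack=4)
Line 3: ['segment', 'the'] (min_width=11, slack=2)
Line 4: ['robot', 'hard'] (min_width=10, slack=3)
Line 5: ['window'] (min_width=6, slack=7)

Answer: |low   of   so|
|waterfall    |
|segment   the|
|robot    hard|
|window       |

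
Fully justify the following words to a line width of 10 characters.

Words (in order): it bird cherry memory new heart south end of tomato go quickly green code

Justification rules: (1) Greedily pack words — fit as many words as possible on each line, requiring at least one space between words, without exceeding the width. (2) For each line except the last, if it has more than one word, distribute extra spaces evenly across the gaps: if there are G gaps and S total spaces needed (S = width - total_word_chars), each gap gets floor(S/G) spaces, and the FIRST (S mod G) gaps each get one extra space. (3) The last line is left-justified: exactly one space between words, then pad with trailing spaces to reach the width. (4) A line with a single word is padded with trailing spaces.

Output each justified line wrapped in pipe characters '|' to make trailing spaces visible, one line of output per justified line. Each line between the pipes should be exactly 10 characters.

Line 1: ['it', 'bird'] (min_width=7, slack=3)
Line 2: ['cherry'] (min_width=6, slack=4)
Line 3: ['memory', 'new'] (min_width=10, slack=0)
Line 4: ['heart'] (min_width=5, slack=5)
Line 5: ['south', 'end'] (min_width=9, slack=1)
Line 6: ['of', 'tomato'] (min_width=9, slack=1)
Line 7: ['go', 'quickly'] (min_width=10, slack=0)
Line 8: ['green', 'code'] (min_width=10, slack=0)

Answer: |it    bird|
|cherry    |
|memory new|
|heart     |
|south  end|
|of  tomato|
|go quickly|
|green code|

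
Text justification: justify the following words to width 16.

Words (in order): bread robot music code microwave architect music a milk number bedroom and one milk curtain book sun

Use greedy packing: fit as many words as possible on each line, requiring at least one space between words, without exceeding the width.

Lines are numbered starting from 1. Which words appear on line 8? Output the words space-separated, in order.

Answer: book sun

Derivation:
Line 1: ['bread', 'robot'] (min_width=11, slack=5)
Line 2: ['music', 'code'] (min_width=10, slack=6)
Line 3: ['microwave'] (min_width=9, slack=7)
Line 4: ['architect', 'music'] (min_width=15, slack=1)
Line 5: ['a', 'milk', 'number'] (min_width=13, slack=3)
Line 6: ['bedroom', 'and', 'one'] (min_width=15, slack=1)
Line 7: ['milk', 'curtain'] (min_width=12, slack=4)
Line 8: ['book', 'sun'] (min_width=8, slack=8)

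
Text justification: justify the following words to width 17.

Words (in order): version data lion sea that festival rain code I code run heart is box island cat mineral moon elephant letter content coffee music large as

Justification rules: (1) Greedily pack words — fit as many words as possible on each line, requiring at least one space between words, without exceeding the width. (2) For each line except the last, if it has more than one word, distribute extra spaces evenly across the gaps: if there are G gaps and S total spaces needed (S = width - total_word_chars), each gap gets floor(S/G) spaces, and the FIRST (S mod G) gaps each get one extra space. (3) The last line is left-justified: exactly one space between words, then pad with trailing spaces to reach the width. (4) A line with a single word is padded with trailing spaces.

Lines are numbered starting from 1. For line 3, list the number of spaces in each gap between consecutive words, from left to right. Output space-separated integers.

Line 1: ['version', 'data', 'lion'] (min_width=17, slack=0)
Line 2: ['sea', 'that', 'festival'] (min_width=17, slack=0)
Line 3: ['rain', 'code', 'I', 'code'] (min_width=16, slack=1)
Line 4: ['run', 'heart', 'is', 'box'] (min_width=16, slack=1)
Line 5: ['island', 'cat'] (min_width=10, slack=7)
Line 6: ['mineral', 'moon'] (min_width=12, slack=5)
Line 7: ['elephant', 'letter'] (min_width=15, slack=2)
Line 8: ['content', 'coffee'] (min_width=14, slack=3)
Line 9: ['music', 'large', 'as'] (min_width=14, slack=3)

Answer: 2 1 1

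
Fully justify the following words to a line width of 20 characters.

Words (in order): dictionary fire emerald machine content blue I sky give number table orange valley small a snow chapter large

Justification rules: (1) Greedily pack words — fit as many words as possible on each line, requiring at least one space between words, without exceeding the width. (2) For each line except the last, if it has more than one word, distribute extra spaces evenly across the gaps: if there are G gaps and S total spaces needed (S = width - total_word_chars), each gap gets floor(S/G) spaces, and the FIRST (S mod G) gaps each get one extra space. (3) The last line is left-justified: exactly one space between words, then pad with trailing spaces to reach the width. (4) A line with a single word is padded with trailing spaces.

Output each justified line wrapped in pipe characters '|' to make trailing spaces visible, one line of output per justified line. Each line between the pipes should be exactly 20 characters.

Line 1: ['dictionary', 'fire'] (min_width=15, slack=5)
Line 2: ['emerald', 'machine'] (min_width=15, slack=5)
Line 3: ['content', 'blue', 'I', 'sky'] (min_width=18, slack=2)
Line 4: ['give', 'number', 'table'] (min_width=17, slack=3)
Line 5: ['orange', 'valley', 'small'] (min_width=19, slack=1)
Line 6: ['a', 'snow', 'chapter', 'large'] (min_width=20, slack=0)

Answer: |dictionary      fire|
|emerald      machine|
|content  blue  I sky|
|give   number  table|
|orange  valley small|
|a snow chapter large|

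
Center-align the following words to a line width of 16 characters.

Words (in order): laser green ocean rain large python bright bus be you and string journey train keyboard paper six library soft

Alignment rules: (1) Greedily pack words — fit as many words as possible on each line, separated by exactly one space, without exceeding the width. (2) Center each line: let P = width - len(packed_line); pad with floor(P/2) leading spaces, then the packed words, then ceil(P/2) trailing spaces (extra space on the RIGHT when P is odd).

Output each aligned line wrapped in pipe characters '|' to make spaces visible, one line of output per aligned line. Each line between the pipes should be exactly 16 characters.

Line 1: ['laser', 'green'] (min_width=11, slack=5)
Line 2: ['ocean', 'rain', 'large'] (min_width=16, slack=0)
Line 3: ['python', 'bright'] (min_width=13, slack=3)
Line 4: ['bus', 'be', 'you', 'and'] (min_width=14, slack=2)
Line 5: ['string', 'journey'] (min_width=14, slack=2)
Line 6: ['train', 'keyboard'] (min_width=14, slack=2)
Line 7: ['paper', 'six'] (min_width=9, slack=7)
Line 8: ['library', 'soft'] (min_width=12, slack=4)

Answer: |  laser green   |
|ocean rain large|
| python bright  |
| bus be you and |
| string journey |
| train keyboard |
|   paper six    |
|  library soft  |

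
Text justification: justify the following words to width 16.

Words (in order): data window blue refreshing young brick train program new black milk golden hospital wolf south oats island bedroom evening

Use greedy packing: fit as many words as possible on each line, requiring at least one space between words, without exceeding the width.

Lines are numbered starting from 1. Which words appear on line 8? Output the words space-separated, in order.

Answer: island bedroom

Derivation:
Line 1: ['data', 'window', 'blue'] (min_width=16, slack=0)
Line 2: ['refreshing', 'young'] (min_width=16, slack=0)
Line 3: ['brick', 'train'] (min_width=11, slack=5)
Line 4: ['program', 'new'] (min_width=11, slack=5)
Line 5: ['black', 'milk'] (min_width=10, slack=6)
Line 6: ['golden', 'hospital'] (min_width=15, slack=1)
Line 7: ['wolf', 'south', 'oats'] (min_width=15, slack=1)
Line 8: ['island', 'bedroom'] (min_width=14, slack=2)
Line 9: ['evening'] (min_width=7, slack=9)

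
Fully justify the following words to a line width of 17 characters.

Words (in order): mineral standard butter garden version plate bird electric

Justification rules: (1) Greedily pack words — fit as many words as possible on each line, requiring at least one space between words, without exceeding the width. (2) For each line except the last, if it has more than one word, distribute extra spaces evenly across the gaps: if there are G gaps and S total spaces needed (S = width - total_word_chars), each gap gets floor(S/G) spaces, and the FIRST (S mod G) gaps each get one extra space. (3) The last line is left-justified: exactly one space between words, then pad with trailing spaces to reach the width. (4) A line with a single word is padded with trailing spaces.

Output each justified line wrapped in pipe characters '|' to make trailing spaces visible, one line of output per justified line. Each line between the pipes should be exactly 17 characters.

Line 1: ['mineral', 'standard'] (min_width=16, slack=1)
Line 2: ['butter', 'garden'] (min_width=13, slack=4)
Line 3: ['version', 'plate'] (min_width=13, slack=4)
Line 4: ['bird', 'electric'] (min_width=13, slack=4)

Answer: |mineral  standard|
|butter     garden|
|version     plate|
|bird electric    |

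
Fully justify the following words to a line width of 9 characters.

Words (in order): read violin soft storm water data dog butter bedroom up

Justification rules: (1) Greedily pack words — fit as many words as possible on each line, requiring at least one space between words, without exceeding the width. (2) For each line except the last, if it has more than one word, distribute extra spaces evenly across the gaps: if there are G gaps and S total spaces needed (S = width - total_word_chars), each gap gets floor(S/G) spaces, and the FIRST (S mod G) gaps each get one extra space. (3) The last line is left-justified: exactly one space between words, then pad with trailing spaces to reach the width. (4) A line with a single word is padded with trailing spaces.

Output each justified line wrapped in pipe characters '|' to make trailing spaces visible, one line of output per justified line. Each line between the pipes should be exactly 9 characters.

Line 1: ['read'] (min_width=4, slack=5)
Line 2: ['violin'] (min_width=6, slack=3)
Line 3: ['soft'] (min_width=4, slack=5)
Line 4: ['storm'] (min_width=5, slack=4)
Line 5: ['water'] (min_width=5, slack=4)
Line 6: ['data', 'dog'] (min_width=8, slack=1)
Line 7: ['butter'] (min_width=6, slack=3)
Line 8: ['bedroom'] (min_width=7, slack=2)
Line 9: ['up'] (min_width=2, slack=7)

Answer: |read     |
|violin   |
|soft     |
|storm    |
|water    |
|data  dog|
|butter   |
|bedroom  |
|up       |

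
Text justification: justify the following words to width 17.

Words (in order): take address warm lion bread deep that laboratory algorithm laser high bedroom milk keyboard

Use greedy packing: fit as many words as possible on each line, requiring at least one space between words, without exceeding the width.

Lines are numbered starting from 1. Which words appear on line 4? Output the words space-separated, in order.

Line 1: ['take', 'address', 'warm'] (min_width=17, slack=0)
Line 2: ['lion', 'bread', 'deep'] (min_width=15, slack=2)
Line 3: ['that', 'laboratory'] (min_width=15, slack=2)
Line 4: ['algorithm', 'laser'] (min_width=15, slack=2)
Line 5: ['high', 'bedroom', 'milk'] (min_width=17, slack=0)
Line 6: ['keyboard'] (min_width=8, slack=9)

Answer: algorithm laser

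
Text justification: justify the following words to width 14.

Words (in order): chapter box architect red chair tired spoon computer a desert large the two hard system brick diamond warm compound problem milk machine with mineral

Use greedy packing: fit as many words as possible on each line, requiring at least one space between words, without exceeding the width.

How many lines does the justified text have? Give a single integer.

Answer: 12

Derivation:
Line 1: ['chapter', 'box'] (min_width=11, slack=3)
Line 2: ['architect', 'red'] (min_width=13, slack=1)
Line 3: ['chair', 'tired'] (min_width=11, slack=3)
Line 4: ['spoon', 'computer'] (min_width=14, slack=0)
Line 5: ['a', 'desert', 'large'] (min_width=14, slack=0)
Line 6: ['the', 'two', 'hard'] (min_width=12, slack=2)
Line 7: ['system', 'brick'] (min_width=12, slack=2)
Line 8: ['diamond', 'warm'] (min_width=12, slack=2)
Line 9: ['compound'] (min_width=8, slack=6)
Line 10: ['problem', 'milk'] (min_width=12, slack=2)
Line 11: ['machine', 'with'] (min_width=12, slack=2)
Line 12: ['mineral'] (min_width=7, slack=7)
Total lines: 12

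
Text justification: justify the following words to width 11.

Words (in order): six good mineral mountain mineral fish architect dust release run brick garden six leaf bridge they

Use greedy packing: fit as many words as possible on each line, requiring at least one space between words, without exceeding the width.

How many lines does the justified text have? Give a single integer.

Line 1: ['six', 'good'] (min_width=8, slack=3)
Line 2: ['mineral'] (min_width=7, slack=4)
Line 3: ['mountain'] (min_width=8, slack=3)
Line 4: ['mineral'] (min_width=7, slack=4)
Line 5: ['fish'] (min_width=4, slack=7)
Line 6: ['architect'] (min_width=9, slack=2)
Line 7: ['dust'] (min_width=4, slack=7)
Line 8: ['release', 'run'] (min_width=11, slack=0)
Line 9: ['brick'] (min_width=5, slack=6)
Line 10: ['garden', 'six'] (min_width=10, slack=1)
Line 11: ['leaf', 'bridge'] (min_width=11, slack=0)
Line 12: ['they'] (min_width=4, slack=7)
Total lines: 12

Answer: 12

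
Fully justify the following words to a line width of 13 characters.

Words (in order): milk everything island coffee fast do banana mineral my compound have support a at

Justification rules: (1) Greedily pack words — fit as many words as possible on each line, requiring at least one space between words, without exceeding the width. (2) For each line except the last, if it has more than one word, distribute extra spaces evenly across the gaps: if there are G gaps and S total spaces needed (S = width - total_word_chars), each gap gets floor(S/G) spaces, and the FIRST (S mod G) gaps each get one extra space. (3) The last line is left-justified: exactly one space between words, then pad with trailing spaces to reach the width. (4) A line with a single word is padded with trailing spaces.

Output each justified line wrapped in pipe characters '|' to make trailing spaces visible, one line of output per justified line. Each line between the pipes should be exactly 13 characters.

Line 1: ['milk'] (min_width=4, slack=9)
Line 2: ['everything'] (min_width=10, slack=3)
Line 3: ['island', 'coffee'] (min_width=13, slack=0)
Line 4: ['fast', 'do'] (min_width=7, slack=6)
Line 5: ['banana'] (min_width=6, slack=7)
Line 6: ['mineral', 'my'] (min_width=10, slack=3)
Line 7: ['compound', 'have'] (min_width=13, slack=0)
Line 8: ['support', 'a', 'at'] (min_width=12, slack=1)

Answer: |milk         |
|everything   |
|island coffee|
|fast       do|
|banana       |
|mineral    my|
|compound have|
|support a at |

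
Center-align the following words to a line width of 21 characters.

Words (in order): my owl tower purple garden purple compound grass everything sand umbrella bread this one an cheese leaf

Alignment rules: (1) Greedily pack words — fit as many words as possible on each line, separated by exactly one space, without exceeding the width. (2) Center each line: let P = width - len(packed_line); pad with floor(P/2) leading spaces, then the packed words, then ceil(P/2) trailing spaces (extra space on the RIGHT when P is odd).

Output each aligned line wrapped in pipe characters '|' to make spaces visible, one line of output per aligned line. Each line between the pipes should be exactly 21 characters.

Answer: | my owl tower purple |
|    garden purple    |
|   compound grass    |
|   everything sand   |
| umbrella bread this |
| one an cheese leaf  |

Derivation:
Line 1: ['my', 'owl', 'tower', 'purple'] (min_width=19, slack=2)
Line 2: ['garden', 'purple'] (min_width=13, slack=8)
Line 3: ['compound', 'grass'] (min_width=14, slack=7)
Line 4: ['everything', 'sand'] (min_width=15, slack=6)
Line 5: ['umbrella', 'bread', 'this'] (min_width=19, slack=2)
Line 6: ['one', 'an', 'cheese', 'leaf'] (min_width=18, slack=3)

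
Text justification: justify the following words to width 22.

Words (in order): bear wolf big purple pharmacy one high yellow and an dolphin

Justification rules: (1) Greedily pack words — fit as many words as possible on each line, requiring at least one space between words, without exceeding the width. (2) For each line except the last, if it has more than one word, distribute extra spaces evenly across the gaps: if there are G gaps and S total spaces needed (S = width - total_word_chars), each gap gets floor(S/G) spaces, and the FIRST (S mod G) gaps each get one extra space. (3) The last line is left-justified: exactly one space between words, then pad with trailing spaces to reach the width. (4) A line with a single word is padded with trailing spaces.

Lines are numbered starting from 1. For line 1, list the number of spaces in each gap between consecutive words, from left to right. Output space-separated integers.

Answer: 2 2 1

Derivation:
Line 1: ['bear', 'wolf', 'big', 'purple'] (min_width=20, slack=2)
Line 2: ['pharmacy', 'one', 'high'] (min_width=17, slack=5)
Line 3: ['yellow', 'and', 'an', 'dolphin'] (min_width=21, slack=1)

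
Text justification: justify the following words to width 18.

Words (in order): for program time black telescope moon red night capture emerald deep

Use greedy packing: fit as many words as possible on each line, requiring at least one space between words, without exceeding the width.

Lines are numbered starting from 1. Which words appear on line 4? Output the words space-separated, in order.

Answer: capture emerald

Derivation:
Line 1: ['for', 'program', 'time'] (min_width=16, slack=2)
Line 2: ['black', 'telescope'] (min_width=15, slack=3)
Line 3: ['moon', 'red', 'night'] (min_width=14, slack=4)
Line 4: ['capture', 'emerald'] (min_width=15, slack=3)
Line 5: ['deep'] (min_width=4, slack=14)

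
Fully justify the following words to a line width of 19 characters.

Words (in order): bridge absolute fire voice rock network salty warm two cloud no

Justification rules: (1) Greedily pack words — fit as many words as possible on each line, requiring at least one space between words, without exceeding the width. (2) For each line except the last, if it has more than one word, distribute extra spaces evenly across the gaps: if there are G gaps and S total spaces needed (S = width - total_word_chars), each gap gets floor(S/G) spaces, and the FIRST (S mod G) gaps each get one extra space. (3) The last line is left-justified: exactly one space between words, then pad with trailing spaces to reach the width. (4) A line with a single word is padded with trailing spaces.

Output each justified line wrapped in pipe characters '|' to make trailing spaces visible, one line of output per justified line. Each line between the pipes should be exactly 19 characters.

Line 1: ['bridge', 'absolute'] (min_width=15, slack=4)
Line 2: ['fire', 'voice', 'rock'] (min_width=15, slack=4)
Line 3: ['network', 'salty', 'warm'] (min_width=18, slack=1)
Line 4: ['two', 'cloud', 'no'] (min_width=12, slack=7)

Answer: |bridge     absolute|
|fire   voice   rock|
|network  salty warm|
|two cloud no       |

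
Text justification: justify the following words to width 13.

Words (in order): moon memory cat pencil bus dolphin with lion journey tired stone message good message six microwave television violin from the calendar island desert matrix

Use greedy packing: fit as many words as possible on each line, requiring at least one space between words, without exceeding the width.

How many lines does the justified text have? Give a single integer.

Line 1: ['moon', 'memory'] (min_width=11, slack=2)
Line 2: ['cat', 'pencil'] (min_width=10, slack=3)
Line 3: ['bus', 'dolphin'] (min_width=11, slack=2)
Line 4: ['with', 'lion'] (min_width=9, slack=4)
Line 5: ['journey', 'tired'] (min_width=13, slack=0)
Line 6: ['stone', 'message'] (min_width=13, slack=0)
Line 7: ['good', 'message'] (min_width=12, slack=1)
Line 8: ['six', 'microwave'] (min_width=13, slack=0)
Line 9: ['television'] (min_width=10, slack=3)
Line 10: ['violin', 'from'] (min_width=11, slack=2)
Line 11: ['the', 'calendar'] (min_width=12, slack=1)
Line 12: ['island', 'desert'] (min_width=13, slack=0)
Line 13: ['matrix'] (min_width=6, slack=7)
Total lines: 13

Answer: 13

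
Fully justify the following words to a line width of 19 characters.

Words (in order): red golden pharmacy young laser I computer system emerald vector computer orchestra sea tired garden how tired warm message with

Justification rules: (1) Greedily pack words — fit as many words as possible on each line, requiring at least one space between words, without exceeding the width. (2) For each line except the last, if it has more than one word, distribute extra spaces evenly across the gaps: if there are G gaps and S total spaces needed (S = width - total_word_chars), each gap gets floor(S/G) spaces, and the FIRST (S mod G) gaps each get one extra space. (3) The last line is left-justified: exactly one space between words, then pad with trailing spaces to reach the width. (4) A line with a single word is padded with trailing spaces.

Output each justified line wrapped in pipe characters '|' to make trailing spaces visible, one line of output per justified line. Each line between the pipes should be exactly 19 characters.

Line 1: ['red', 'golden', 'pharmacy'] (min_width=19, slack=0)
Line 2: ['young', 'laser', 'I'] (min_width=13, slack=6)
Line 3: ['computer', 'system'] (min_width=15, slack=4)
Line 4: ['emerald', 'vector'] (min_width=14, slack=5)
Line 5: ['computer', 'orchestra'] (min_width=18, slack=1)
Line 6: ['sea', 'tired', 'garden'] (min_width=16, slack=3)
Line 7: ['how', 'tired', 'warm'] (min_width=14, slack=5)
Line 8: ['message', 'with'] (min_width=12, slack=7)

Answer: |red golden pharmacy|
|young    laser    I|
|computer     system|
|emerald      vector|
|computer  orchestra|
|sea   tired  garden|
|how    tired   warm|
|message with       |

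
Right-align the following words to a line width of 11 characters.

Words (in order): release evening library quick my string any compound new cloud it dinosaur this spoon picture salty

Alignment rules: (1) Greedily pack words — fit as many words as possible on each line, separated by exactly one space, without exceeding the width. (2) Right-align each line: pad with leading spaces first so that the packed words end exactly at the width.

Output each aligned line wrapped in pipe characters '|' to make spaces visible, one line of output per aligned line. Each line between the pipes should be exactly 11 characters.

Line 1: ['release'] (min_width=7, slack=4)
Line 2: ['evening'] (min_width=7, slack=4)
Line 3: ['library'] (min_width=7, slack=4)
Line 4: ['quick', 'my'] (min_width=8, slack=3)
Line 5: ['string', 'any'] (min_width=10, slack=1)
Line 6: ['compound'] (min_width=8, slack=3)
Line 7: ['new', 'cloud'] (min_width=9, slack=2)
Line 8: ['it', 'dinosaur'] (min_width=11, slack=0)
Line 9: ['this', 'spoon'] (min_width=10, slack=1)
Line 10: ['picture'] (min_width=7, slack=4)
Line 11: ['salty'] (min_width=5, slack=6)

Answer: |    release|
|    evening|
|    library|
|   quick my|
| string any|
|   compound|
|  new cloud|
|it dinosaur|
| this spoon|
|    picture|
|      salty|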